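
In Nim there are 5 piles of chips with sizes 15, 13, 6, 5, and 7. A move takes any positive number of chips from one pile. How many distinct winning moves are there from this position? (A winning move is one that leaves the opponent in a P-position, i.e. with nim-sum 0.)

5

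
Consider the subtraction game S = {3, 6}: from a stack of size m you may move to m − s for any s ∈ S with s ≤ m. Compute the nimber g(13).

1

Grundy values for subtraction set {3, 6}:
g(0) = mex{} = 0
g(1) = mex{} = 0
g(2) = mex{} = 0
g(3) = mex{0} = 1
g(4) = mex{0} = 1
g(5) = mex{0} = 1
g(6) = mex{0,1} = 2
g(7) = mex{0,1} = 2
g(8) = mex{0,1} = 2
g(9) = mex{1,2} = 0
g(10) = mex{1,2} = 0
g(11) = mex{1,2} = 0
g(12) = mex{0,2} = 1
g(13) = mex{0,2} = 1
So g(13) = 1.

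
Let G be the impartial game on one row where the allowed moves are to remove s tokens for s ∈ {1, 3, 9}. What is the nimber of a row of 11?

Compute g(0), g(1), … for moves {1, 3, 9}:
g(0) = mex{} = 0
g(1) = mex{0} = 1
g(2) = mex{1} = 0
g(3) = mex{0} = 1
g(4) = mex{1} = 0
g(5) = mex{0} = 1
g(6) = mex{1} = 0
g(7) = mex{0} = 1
g(8) = mex{1} = 0
g(9) = mex{0} = 1
g(10) = mex{1} = 0
g(11) = mex{0} = 1
So g(11) = 1.

1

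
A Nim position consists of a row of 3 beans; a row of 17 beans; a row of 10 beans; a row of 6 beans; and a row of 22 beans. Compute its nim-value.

Compute the nim-sum pairwise:
3 ⊕ 17 = 18
18 ⊕ 10 = 24
24 ⊕ 6 = 30
30 ⊕ 22 = 8

8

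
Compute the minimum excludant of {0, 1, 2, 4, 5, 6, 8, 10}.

The values 0, 1, 2 are all present; 3 is the first non-negative integer missing from the set.

3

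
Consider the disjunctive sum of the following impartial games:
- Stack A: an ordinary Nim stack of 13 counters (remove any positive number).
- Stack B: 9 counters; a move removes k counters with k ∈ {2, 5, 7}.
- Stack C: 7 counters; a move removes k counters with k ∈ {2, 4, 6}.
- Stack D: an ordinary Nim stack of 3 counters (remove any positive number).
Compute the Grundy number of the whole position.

Stack A is a plain Nim stack of size 13, so its Grundy value is 13.
Grundy values for stack B (subtraction set {2, 5, 7}):
k:     0  1  2  3  4  5  6  7  8  9
g(k):  0  0  1  1  0  2  1  3  2  2
So g(9) = 2.
Build the Grundy sequence for stack C with g(k) = mex{g(k−s) : s ∈ {2, 4, 6}, s ≤ k}:
k:     0  1  2  3  4  5  6  7
g(k):  0  0  1  1  2  2  3  3
So g(7) = 3.
Stack D is a plain Nim stack of size 3, so its Grundy value is 3.
The value of a disjunctive sum is the nim-sum of the parts.
Combined value = 13 XOR 2 XOR 3 XOR 3 = 15.

15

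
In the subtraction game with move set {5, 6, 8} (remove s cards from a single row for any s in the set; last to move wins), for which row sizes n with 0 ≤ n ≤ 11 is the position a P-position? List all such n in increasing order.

0, 1, 2, 3, 4

Build the Grundy sequence with g(k) = mex{g(k−s) : s ∈ {5, 6, 8}, s ≤ k}:
k:     0  1  2  3  4  5  6  7  8  9 10 11
g(k):  0  0  0  0  0  1  1  1  1  1  2  2
The P-positions (g = 0) in 0..11 are 0, 1, 2, 3, 4.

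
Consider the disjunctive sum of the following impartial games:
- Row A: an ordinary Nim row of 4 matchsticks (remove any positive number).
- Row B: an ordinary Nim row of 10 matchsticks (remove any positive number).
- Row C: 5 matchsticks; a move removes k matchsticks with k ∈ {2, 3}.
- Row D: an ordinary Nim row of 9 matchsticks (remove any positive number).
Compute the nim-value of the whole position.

Row A is a plain Nim row of size 4, so its Grundy value is 4.
Row B is a plain Nim row of size 10, so its Grundy value is 10.
Build the Grundy sequence for row C with g(k) = mex{g(k−s) : s ∈ {2, 3}, s ≤ k}:
g(0) = mex{} = 0
g(1) = mex{} = 0
g(2) = mex{0} = 1
g(3) = mex{0} = 1
g(4) = mex{0,1} = 2
g(5) = mex{1} = 0
So g(5) = 0.
Row D is a plain Nim row of size 9, so its Grundy value is 9.
By the Sprague-Grundy theorem, the Grundy value of a sum of independent games is the XOR of the component values.
Combined value = 4 ⊕ 10 ⊕ 0 ⊕ 9 = 7.

7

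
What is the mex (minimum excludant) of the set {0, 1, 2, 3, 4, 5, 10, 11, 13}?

6

The values 0, 1, 2, 3, 4, 5 are all present; 6 is the first non-negative integer missing from the set.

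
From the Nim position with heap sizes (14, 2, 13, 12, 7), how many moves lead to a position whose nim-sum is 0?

3

Compute the nim-sum pairwise:
14 ^ 2 = 12
12 ^ 13 = 1
1 ^ 12 = 13
13 ^ 7 = 10
The overall nim-sum is X = 10. A heap of size p has a winning move iff p XOR X < p (reduce it to p XOR X).
  14: 14 XOR 10 = 4 < 14 — winning move (to 4).
  2: 2 XOR 10 = 8 ≥ 2 — no move.
  13: 13 XOR 10 = 7 < 13 — winning move (to 7).
  12: 12 XOR 10 = 6 < 12 — winning move (to 6).
  7: 7 XOR 10 = 13 ≥ 7 — no move.
That gives 3 winning moves.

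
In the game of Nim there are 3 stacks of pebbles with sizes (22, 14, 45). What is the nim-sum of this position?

In binary:
  010110  (22)
  001110  (14)
  101101  (45)
  ------
  110101  (53)

53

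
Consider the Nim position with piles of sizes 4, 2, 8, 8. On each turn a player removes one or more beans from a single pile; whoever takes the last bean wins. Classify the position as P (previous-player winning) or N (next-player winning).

In binary:
  0100  (4)
  0010  (2)
  1000  (8)
  1000  (8)
  ----
  0110  (6)
The nim-sum is 6 ≠ 0, so this is an N-position: the player to move can win.

N-position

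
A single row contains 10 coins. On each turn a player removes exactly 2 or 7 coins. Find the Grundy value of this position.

0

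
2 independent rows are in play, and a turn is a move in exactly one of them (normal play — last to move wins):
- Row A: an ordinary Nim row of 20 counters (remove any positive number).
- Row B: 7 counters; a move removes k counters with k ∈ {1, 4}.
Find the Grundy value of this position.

Row A is a plain Nim row of size 20, so its Grundy value is 20.
For row B, compute g(0), g(1), … with moves {1, 4}:
k:     0  1  2  3  4  5  6  7
g(k):  0  1  0  1  2  0  1  0
So g(7) = 0.
The value of a disjunctive sum is the nim-sum of the parts.
Combined value = 20 XOR 0 = 20.

20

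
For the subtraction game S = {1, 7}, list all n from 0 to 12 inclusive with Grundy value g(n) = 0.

0, 2, 4, 6, 8, 10, 12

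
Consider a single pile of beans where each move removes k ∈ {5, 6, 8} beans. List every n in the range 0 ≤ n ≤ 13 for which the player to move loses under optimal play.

0, 1, 2, 3, 4, 13

Compute g(0), g(1), … for moves {5, 6, 8}:
k:     0  1  2  3  4  5  6  7  8  9 10 11 12 13
g(k):  0  0  0  0  0  1  1  1  1  1  2  2  2  0
The P-positions (g = 0) in 0..13 are 0, 1, 2, 3, 4, 13.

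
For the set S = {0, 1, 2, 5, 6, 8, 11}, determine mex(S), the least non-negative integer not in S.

3

The values 0, 1, 2 are all present; 3 is the first non-negative integer missing from the set.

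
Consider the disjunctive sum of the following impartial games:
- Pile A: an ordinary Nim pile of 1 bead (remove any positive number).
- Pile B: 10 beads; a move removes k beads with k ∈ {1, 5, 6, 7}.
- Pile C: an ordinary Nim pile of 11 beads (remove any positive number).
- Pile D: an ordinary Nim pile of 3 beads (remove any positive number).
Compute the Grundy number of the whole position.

11

Pile A is a plain Nim pile of size 1, so its Grundy value is 1.
Grundy values for pile B (subtraction set {1, 5, 6, 7}):
k:     0  1  2  3  4  5  6  7  8  9 10
g(k):  0  1  0  1  0  1  2  3  2  3  2
So g(10) = 2.
Pile C is a plain Nim pile of size 11, so its Grundy value is 11.
Pile D is a plain Nim pile of size 3, so its Grundy value is 3.
The value of a disjunctive sum is the nim-sum of the parts.
Combined value = 1 XOR 2 XOR 11 XOR 3 = 11.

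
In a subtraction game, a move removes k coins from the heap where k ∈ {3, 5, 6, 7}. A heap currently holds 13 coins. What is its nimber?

1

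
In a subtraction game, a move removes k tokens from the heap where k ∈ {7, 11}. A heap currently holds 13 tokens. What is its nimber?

1

Build the Grundy sequence with g(k) = mex{g(k−s) : s ∈ {7, 11}, s ≤ k}:
k:     0  1  2  3  4  5  6  7  8  9 10 11 12 13
g(k):  0  0  0  0  0  0  0  1  1  1  1  1  1  1
So g(13) = 1.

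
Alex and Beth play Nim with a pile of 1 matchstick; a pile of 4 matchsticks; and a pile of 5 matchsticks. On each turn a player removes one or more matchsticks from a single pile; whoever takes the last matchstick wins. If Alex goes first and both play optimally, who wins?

Compute the nim-sum pairwise:
1 XOR 4 = 5
5 XOR 5 = 0
The nim-sum is 0, so this is a P-position: the player to move is in a losing position under optimal play; Alex is about to move from it and so loses — Beth wins.

Beth wins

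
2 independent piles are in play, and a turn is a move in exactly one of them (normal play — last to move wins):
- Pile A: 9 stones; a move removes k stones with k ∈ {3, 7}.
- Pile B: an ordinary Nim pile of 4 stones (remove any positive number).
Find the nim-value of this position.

Grundy values for pile A (subtraction set {3, 7}):
k:     0  1  2  3  4  5  6  7  8  9
g(k):  0  0  0  1  1  1  0  2  2  1
So g(9) = 1.
Pile B is a plain Nim pile of size 4, so its Grundy value is 4.
The value of a disjunctive sum is the nim-sum of the parts.
Combined value = 1 ⊕ 4 = 5.

5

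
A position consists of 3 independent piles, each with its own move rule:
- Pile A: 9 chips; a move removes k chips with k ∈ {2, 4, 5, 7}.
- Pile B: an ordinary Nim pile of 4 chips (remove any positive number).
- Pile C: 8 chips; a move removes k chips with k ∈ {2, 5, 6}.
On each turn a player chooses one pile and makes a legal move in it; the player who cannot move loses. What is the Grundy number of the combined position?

Build the Grundy sequence for pile A with g(k) = mex{g(k−s) : s ∈ {2, 4, 5, 7}, s ≤ k}:
g(0) = mex{} = 0
g(1) = mex{} = 0
g(2) = mex{0} = 1
g(3) = mex{0} = 1
g(4) = mex{0,1} = 2
g(5) = mex{0,1} = 2
g(6) = mex{0,1,2} = 3
g(7) = mex{0,1,2} = 3
g(8) = mex{0,1,2,3} = 4
g(9) = mex{1,2,3} = 0
So g(9) = 0.
Pile B is a plain Nim pile of size 4, so its Grundy value is 4.
For pile C, compute g(0), g(1), … with moves {2, 5, 6}:
g(0) = mex{} = 0
g(1) = mex{} = 0
g(2) = mex{0} = 1
g(3) = mex{0} = 1
g(4) = mex{1} = 0
g(5) = mex{0,1} = 2
g(6) = mex{0} = 1
g(7) = mex{0,1,2} = 3
g(8) = mex{1} = 0
So g(8) = 0.
The value of a disjunctive sum is the nim-sum of the parts.
Combined value = 0 ⊕ 4 ⊕ 0 = 4.

4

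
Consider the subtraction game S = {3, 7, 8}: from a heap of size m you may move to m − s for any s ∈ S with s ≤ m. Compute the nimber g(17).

0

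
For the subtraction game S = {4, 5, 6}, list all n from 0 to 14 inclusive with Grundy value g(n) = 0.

0, 1, 2, 3, 10, 11, 12, 13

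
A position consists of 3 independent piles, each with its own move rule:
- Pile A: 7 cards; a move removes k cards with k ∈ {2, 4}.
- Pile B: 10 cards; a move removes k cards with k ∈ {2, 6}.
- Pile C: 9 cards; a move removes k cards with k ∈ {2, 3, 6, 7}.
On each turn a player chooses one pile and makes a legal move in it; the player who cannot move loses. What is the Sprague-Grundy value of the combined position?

1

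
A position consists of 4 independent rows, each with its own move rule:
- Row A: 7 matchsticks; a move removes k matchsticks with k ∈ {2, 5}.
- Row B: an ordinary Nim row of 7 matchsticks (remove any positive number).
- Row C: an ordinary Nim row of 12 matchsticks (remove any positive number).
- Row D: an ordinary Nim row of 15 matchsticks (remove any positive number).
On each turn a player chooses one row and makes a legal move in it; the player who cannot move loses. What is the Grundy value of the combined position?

4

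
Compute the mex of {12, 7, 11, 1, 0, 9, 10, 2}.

3

The values 0, 1, 2 are all present; 3 is the first non-negative integer missing from the set.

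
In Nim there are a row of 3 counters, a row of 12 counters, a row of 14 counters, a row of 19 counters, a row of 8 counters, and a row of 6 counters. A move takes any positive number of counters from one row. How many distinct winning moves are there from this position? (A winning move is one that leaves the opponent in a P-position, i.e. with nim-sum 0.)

Write each in binary and XOR column by column:
  00011  (3)
  01100  (12)
  01110  (14)
  10011  (19)
  01000  (8)
  00110  (6)
  -----
  11100  (28)
The overall nim-sum is X = 28. A row of size p has a winning move iff p XOR X < p (reduce it to p XOR X).
  3: 3 XOR 28 = 31 ≥ 3 — no move.
  12: 12 XOR 28 = 16 ≥ 12 — no move.
  14: 14 XOR 28 = 18 ≥ 14 — no move.
  19: 19 XOR 28 = 15 < 19 — winning move (to 15).
  8: 8 XOR 28 = 20 ≥ 8 — no move.
  6: 6 XOR 28 = 26 ≥ 6 — no move.
That gives 1 winning move.

1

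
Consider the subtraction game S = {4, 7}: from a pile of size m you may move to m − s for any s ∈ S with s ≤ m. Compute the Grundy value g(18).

1

Compute g(0), g(1), … for moves {4, 7}:
k:     0  1  2  3  4  5  6  7  8  9 10 11 12 13 14 15 16 17 18
g(k):  0  0  0  0  1  1  1  1  2  2  2  0  0  0  0  1  1  1  1
So g(18) = 1.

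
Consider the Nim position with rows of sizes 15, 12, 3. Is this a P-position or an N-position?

Compute the nim-sum pairwise:
15 ^ 12 = 3
3 ^ 3 = 0
The nim-sum is 0, so this is a P-position: the player to move is in a losing position under optimal play.

P-position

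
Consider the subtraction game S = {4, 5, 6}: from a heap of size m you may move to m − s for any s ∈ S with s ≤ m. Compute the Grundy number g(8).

2

Grundy values for subtraction set {4, 5, 6}:
k:     0  1  2  3  4  5  6  7  8
g(k):  0  0  0  0  1  1  1  1  2
So g(8) = 2.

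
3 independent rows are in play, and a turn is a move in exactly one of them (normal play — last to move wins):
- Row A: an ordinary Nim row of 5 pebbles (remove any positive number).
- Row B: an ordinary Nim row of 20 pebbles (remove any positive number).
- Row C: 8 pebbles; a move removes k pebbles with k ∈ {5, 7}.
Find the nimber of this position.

Row A is a plain Nim row of size 5, so its Grundy value is 5.
Row B is a plain Nim row of size 20, so its Grundy value is 20.
For row C, compute g(0), g(1), … with moves {5, 7}:
k:     0  1  2  3  4  5  6  7  8
g(k):  0  0  0  0  0  1  1  1  1
So g(8) = 1.
The value of a disjunctive sum is the nim-sum of the parts.
Combined value = 5 XOR 20 XOR 1 = 16.

16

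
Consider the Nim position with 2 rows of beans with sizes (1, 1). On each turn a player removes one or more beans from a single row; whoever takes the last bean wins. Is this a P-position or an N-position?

P-position

Compute the nim-sum pairwise:
1 ^ 1 = 0
The nim-sum is 0, so this is a P-position: the player to move is in a losing position under optimal play.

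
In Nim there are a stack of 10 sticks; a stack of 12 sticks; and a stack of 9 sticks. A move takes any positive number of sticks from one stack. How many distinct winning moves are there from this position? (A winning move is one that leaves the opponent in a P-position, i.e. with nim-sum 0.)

Compute the nim-sum pairwise:
10 ^ 12 = 6
6 ^ 9 = 15
The overall nim-sum is X = 15. A stack of size p has a winning move iff p XOR X < p (reduce it to p XOR X).
  10: 10 XOR 15 = 5 < 10 — winning move (to 5).
  12: 12 XOR 15 = 3 < 12 — winning move (to 3).
  9: 9 XOR 15 = 6 < 9 — winning move (to 6).
That gives 3 winning moves.

3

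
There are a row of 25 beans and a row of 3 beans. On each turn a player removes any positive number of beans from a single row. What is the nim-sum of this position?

26

Compute the nim-sum pairwise:
25 ⊕ 3 = 26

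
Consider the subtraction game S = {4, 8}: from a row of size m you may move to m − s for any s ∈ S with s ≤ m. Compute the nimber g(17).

Grundy values for subtraction set {4, 8}:
k:     0  1  2  3  4  5  6  7  8  9 10 11 12 13 14 15 16 17
g(k):  0  0  0  0  1  1  1  1  2  2  2  2  0  0  0  0  1  1
So g(17) = 1.

1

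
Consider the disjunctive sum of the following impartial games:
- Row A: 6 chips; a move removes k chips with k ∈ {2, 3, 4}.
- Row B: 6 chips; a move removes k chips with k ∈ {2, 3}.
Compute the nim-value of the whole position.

Build the Grundy sequence for row A with g(k) = mex{g(k−s) : s ∈ {2, 3, 4}, s ≤ k}:
g(0) = mex{} = 0
g(1) = mex{} = 0
g(2) = mex{0} = 1
g(3) = mex{0} = 1
g(4) = mex{0,1} = 2
g(5) = mex{0,1} = 2
g(6) = mex{1,2} = 0
So g(6) = 0.
Grundy values for row B (subtraction set {2, 3}):
g(0) = mex{} = 0
g(1) = mex{} = 0
g(2) = mex{0} = 1
g(3) = mex{0} = 1
g(4) = mex{0,1} = 2
g(5) = mex{1} = 0
g(6) = mex{1,2} = 0
So g(6) = 0.
By the Sprague-Grundy theorem, the Grundy value of a sum of independent games is the XOR of the component values.
Combined value = 0 ⊕ 0 = 0.

0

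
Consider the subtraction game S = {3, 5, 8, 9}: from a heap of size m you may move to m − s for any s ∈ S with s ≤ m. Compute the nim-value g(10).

3

Build the Grundy sequence with g(k) = mex{g(k−s) : s ∈ {3, 5, 8, 9}, s ≤ k}:
g(0) = mex{} = 0
g(1) = mex{} = 0
g(2) = mex{} = 0
g(3) = mex{0} = 1
g(4) = mex{0} = 1
g(5) = mex{0} = 1
g(6) = mex{0,1} = 2
g(7) = mex{0,1} = 2
g(8) = mex{0,1} = 2
g(9) = mex{0,1,2} = 3
g(10) = mex{0,1,2} = 3
So g(10) = 3.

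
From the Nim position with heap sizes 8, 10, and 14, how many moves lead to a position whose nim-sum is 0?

Compute the nim-sum pairwise:
8 ⊕ 10 = 2
2 ⊕ 14 = 12
The overall nim-sum is X = 12. A heap of size p has a winning move iff p XOR X < p (reduce it to p XOR X).
  8: 8 XOR 12 = 4 < 8 — winning move (to 4).
  10: 10 XOR 12 = 6 < 10 — winning move (to 6).
  14: 14 XOR 12 = 2 < 14 — winning move (to 2).
That gives 3 winning moves.

3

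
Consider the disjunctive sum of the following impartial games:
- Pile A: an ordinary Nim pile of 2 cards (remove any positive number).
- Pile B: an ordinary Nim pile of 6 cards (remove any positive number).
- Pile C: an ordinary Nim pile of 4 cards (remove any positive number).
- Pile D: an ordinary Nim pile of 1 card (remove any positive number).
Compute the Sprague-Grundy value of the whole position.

1

Pile A is a plain Nim pile of size 2, so its Grundy value is 2.
Pile B is a plain Nim pile of size 6, so its Grundy value is 6.
Pile C is a plain Nim pile of size 4, so its Grundy value is 4.
Pile D is a plain Nim pile of size 1, so its Grundy value is 1.
By the Sprague-Grundy theorem, the Grundy value of a sum of independent games is the XOR of the component values.
Combined value = 2 ⊕ 6 ⊕ 4 ⊕ 1 = 1.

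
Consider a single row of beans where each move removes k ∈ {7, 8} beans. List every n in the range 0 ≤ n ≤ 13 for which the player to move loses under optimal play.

0, 1, 2, 3, 4, 5, 6

Grundy values for subtraction set {7, 8}:
g(0) = mex{} = 0
g(1) = mex{} = 0
g(2) = mex{} = 0
g(3) = mex{} = 0
g(4) = mex{} = 0
g(5) = mex{} = 0
g(6) = mex{} = 0
g(7) = mex{0} = 1
g(8) = mex{0} = 1
g(9) = mex{0} = 1
g(10) = mex{0} = 1
g(11) = mex{0} = 1
g(12) = mex{0} = 1
g(13) = mex{0} = 1
The P-positions (g = 0) in 0..13 are 0, 1, 2, 3, 4, 5, 6.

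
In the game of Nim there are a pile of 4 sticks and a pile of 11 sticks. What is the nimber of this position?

15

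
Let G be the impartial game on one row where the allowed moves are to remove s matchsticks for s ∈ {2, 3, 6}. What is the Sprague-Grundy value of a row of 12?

Compute g(0), g(1), … for moves {2, 3, 6}:
g(0) = mex{} = 0
g(1) = mex{} = 0
g(2) = mex{0} = 1
g(3) = mex{0} = 1
g(4) = mex{0,1} = 2
g(5) = mex{1} = 0
g(6) = mex{0,1,2} = 3
g(7) = mex{0,2} = 1
g(8) = mex{0,1,3} = 2
g(9) = mex{1,3} = 0
g(10) = mex{1,2} = 0
g(11) = mex{0,2} = 1
g(12) = mex{0,3} = 1
So g(12) = 1.

1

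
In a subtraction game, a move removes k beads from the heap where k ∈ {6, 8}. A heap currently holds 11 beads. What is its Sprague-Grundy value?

1

Grundy values for subtraction set {6, 8}:
g(0) = mex{} = 0
g(1) = mex{} = 0
g(2) = mex{} = 0
g(3) = mex{} = 0
g(4) = mex{} = 0
g(5) = mex{} = 0
g(6) = mex{0} = 1
g(7) = mex{0} = 1
g(8) = mex{0} = 1
g(9) = mex{0} = 1
g(10) = mex{0} = 1
g(11) = mex{0} = 1
So g(11) = 1.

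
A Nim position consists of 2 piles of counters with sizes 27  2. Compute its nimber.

25

Nim-sum: 27 ^ 2 = 25.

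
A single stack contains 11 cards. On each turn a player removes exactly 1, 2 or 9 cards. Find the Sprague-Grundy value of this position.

1

Grundy values for subtraction set {1, 2, 9}:
k:     0  1  2  3  4  5  6  7  8  9 10 11
g(k):  0  1  2  0  1  2  0  1  2  3  0  1
So g(11) = 1.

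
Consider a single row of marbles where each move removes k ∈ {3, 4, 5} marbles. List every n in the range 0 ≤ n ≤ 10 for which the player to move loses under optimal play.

0, 1, 2, 8, 9, 10

Grundy values for subtraction set {3, 4, 5}:
g(0) = mex{} = 0
g(1) = mex{} = 0
g(2) = mex{} = 0
g(3) = mex{0} = 1
g(4) = mex{0} = 1
g(5) = mex{0} = 1
g(6) = mex{0,1} = 2
g(7) = mex{0,1} = 2
g(8) = mex{1} = 0
g(9) = mex{1,2} = 0
g(10) = mex{1,2} = 0
The P-positions (g = 0) in 0..10 are 0, 1, 2, 8, 9, 10.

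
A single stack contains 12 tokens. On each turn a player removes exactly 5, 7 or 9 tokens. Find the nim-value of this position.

Build the Grundy sequence with g(k) = mex{g(k−s) : s ∈ {5, 7, 9}, s ≤ k}:
k:     0  1  2  3  4  5  6  7  8  9 10 11 12
g(k):  0  0  0  0  0  1  1  1  1  1  2  2  2
So g(12) = 2.

2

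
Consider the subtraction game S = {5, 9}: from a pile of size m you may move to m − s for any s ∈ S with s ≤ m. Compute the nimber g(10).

2

Grundy values for subtraction set {5, 9}:
g(0) = mex{} = 0
g(1) = mex{} = 0
g(2) = mex{} = 0
g(3) = mex{} = 0
g(4) = mex{} = 0
g(5) = mex{0} = 1
g(6) = mex{0} = 1
g(7) = mex{0} = 1
g(8) = mex{0} = 1
g(9) = mex{0} = 1
g(10) = mex{0,1} = 2
So g(10) = 2.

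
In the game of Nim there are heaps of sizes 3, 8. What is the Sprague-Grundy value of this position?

Nim-sum: 3 ⊕ 8 = 11.

11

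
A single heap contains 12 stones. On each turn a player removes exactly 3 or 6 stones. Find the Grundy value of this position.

1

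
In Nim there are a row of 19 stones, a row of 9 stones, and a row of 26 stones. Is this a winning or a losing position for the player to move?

Losing position

Compute the nim-sum pairwise:
19 ^ 9 = 26
26 ^ 26 = 0
The nim-sum is 0, so this is a P-position: the player to move is in a losing position under optimal play.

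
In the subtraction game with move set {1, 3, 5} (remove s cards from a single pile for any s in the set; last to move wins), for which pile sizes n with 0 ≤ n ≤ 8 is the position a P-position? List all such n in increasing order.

Grundy values for subtraction set {1, 3, 5}:
k:     0  1  2  3  4  5  6  7  8
g(k):  0  1  0  1  0  1  0  1  0
The P-positions (g = 0) in 0..8 are 0, 2, 4, 6, 8.

0, 2, 4, 6, 8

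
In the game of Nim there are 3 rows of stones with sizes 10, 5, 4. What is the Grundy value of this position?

Nim-sum: 10 ⊕ 5 ⊕ 4 = 11.

11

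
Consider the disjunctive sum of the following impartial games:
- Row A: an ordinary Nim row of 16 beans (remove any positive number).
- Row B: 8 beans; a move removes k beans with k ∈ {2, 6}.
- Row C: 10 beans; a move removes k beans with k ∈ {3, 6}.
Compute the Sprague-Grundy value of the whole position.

Row A is a plain Nim row of size 16, so its Grundy value is 16.
For row B, compute g(0), g(1), … with moves {2, 6}:
g(0) = mex{} = 0
g(1) = mex{} = 0
g(2) = mex{0} = 1
g(3) = mex{0} = 1
g(4) = mex{1} = 0
g(5) = mex{1} = 0
g(6) = mex{0} = 1
g(7) = mex{0} = 1
g(8) = mex{1} = 0
So g(8) = 0.
For row C, compute g(0), g(1), … with moves {3, 6}:
g(0) = mex{} = 0
g(1) = mex{} = 0
g(2) = mex{} = 0
g(3) = mex{0} = 1
g(4) = mex{0} = 1
g(5) = mex{0} = 1
g(6) = mex{0,1} = 2
g(7) = mex{0,1} = 2
g(8) = mex{0,1} = 2
g(9) = mex{1,2} = 0
g(10) = mex{1,2} = 0
So g(10) = 0.
By the Sprague-Grundy theorem, the Grundy value of a sum of independent games is the XOR of the component values.
Combined value = 16 ⊕ 0 ⊕ 0 = 16.

16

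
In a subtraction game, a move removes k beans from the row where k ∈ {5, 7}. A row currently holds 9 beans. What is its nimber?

Compute g(0), g(1), … for moves {5, 7}:
g(0) = mex{} = 0
g(1) = mex{} = 0
g(2) = mex{} = 0
g(3) = mex{} = 0
g(4) = mex{} = 0
g(5) = mex{0} = 1
g(6) = mex{0} = 1
g(7) = mex{0} = 1
g(8) = mex{0} = 1
g(9) = mex{0} = 1
So g(9) = 1.

1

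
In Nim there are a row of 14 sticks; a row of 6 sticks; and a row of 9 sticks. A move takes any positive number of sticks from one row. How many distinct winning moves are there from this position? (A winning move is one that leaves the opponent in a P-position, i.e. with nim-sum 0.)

1

Compute the nim-sum pairwise:
14 ⊕ 6 = 8
8 ⊕ 9 = 1
The overall nim-sum is X = 1. A row of size p has a winning move iff p XOR X < p (reduce it to p XOR X).
  14: 14 XOR 1 = 15 ≥ 14 — no move.
  6: 6 XOR 1 = 7 ≥ 6 — no move.
  9: 9 XOR 1 = 8 < 9 — winning move (to 8).
That gives 1 winning move.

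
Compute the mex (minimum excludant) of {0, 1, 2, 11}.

The values 0, 1, 2 are all present; 3 is the first non-negative integer missing from the set.

3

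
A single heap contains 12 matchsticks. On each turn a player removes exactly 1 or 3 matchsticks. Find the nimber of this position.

0

Build the Grundy sequence with g(k) = mex{g(k−s) : s ∈ {1, 3}, s ≤ k}:
g(0) = mex{} = 0
g(1) = mex{0} = 1
g(2) = mex{1} = 0
g(3) = mex{0} = 1
g(4) = mex{1} = 0
g(5) = mex{0} = 1
g(6) = mex{1} = 0
g(7) = mex{0} = 1
g(8) = mex{1} = 0
g(9) = mex{0} = 1
g(10) = mex{1} = 0
g(11) = mex{0} = 1
g(12) = mex{1} = 0
So g(12) = 0.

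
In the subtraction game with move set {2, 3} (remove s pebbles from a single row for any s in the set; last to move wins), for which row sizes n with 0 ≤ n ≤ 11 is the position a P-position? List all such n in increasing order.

Grundy values for subtraction set {2, 3}:
k:     0  1  2  3  4  5  6  7  8  9 10 11
g(k):  0  0  1  1  2  0  0  1  1  2  0  0
The P-positions (g = 0) in 0..11 are 0, 1, 5, 6, 10, 11.

0, 1, 5, 6, 10, 11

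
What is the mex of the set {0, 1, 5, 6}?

2

The values 0, 1 are all present; 2 is the first non-negative integer missing from the set.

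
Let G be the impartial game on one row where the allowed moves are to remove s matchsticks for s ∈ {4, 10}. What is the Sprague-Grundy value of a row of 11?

Build the Grundy sequence with g(k) = mex{g(k−s) : s ∈ {4, 10}, s ≤ k}:
g(0) = mex{} = 0
g(1) = mex{} = 0
g(2) = mex{} = 0
g(3) = mex{} = 0
g(4) = mex{0} = 1
g(5) = mex{0} = 1
g(6) = mex{0} = 1
g(7) = mex{0} = 1
g(8) = mex{1} = 0
g(9) = mex{1} = 0
g(10) = mex{0,1} = 2
g(11) = mex{0,1} = 2
So g(11) = 2.

2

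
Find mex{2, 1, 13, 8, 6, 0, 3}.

4

The values 0, 1, 2, 3 are all present; 4 is the first non-negative integer missing from the set.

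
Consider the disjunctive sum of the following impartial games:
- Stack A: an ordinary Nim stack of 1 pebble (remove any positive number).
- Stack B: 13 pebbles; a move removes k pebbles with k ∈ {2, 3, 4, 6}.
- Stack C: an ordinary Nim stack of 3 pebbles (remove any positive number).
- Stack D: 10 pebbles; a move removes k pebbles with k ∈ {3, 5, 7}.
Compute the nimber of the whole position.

0

Stack A is a plain Nim stack of size 1, so its Grundy value is 1.
Build the Grundy sequence for stack B with g(k) = mex{g(k−s) : s ∈ {2, 3, 4, 6}, s ≤ k}:
g(0) = mex{} = 0
g(1) = mex{} = 0
g(2) = mex{0} = 1
g(3) = mex{0} = 1
g(4) = mex{0,1} = 2
g(5) = mex{0,1} = 2
g(6) = mex{0,1,2} = 3
g(7) = mex{0,1,2} = 3
g(8) = mex{1,2,3} = 0
g(9) = mex{1,2,3} = 0
g(10) = mex{0,2,3} = 1
g(11) = mex{0,2,3} = 1
g(12) = mex{0,1,3} = 2
g(13) = mex{0,1,3} = 2
So g(13) = 2.
Stack C is a plain Nim stack of size 3, so its Grundy value is 3.
Grundy values for stack D (subtraction set {3, 5, 7}):
g(0) = mex{} = 0
g(1) = mex{} = 0
g(2) = mex{} = 0
g(3) = mex{0} = 1
g(4) = mex{0} = 1
g(5) = mex{0} = 1
g(6) = mex{0,1} = 2
g(7) = mex{0,1} = 2
g(8) = mex{0,1} = 2
g(9) = mex{0,1,2} = 3
g(10) = mex{1,2} = 0
So g(10) = 0.
By the Sprague-Grundy theorem, the Grundy value of a sum of independent games is the XOR of the component values.
Combined value = 1 ⊕ 2 ⊕ 3 ⊕ 0 = 0.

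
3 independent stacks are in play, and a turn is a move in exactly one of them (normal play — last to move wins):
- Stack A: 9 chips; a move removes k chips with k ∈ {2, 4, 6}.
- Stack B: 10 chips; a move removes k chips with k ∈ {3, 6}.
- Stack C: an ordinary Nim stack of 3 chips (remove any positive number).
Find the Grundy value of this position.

3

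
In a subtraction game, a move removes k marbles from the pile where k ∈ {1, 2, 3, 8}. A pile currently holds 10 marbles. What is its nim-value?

Build the Grundy sequence with g(k) = mex{g(k−s) : s ∈ {1, 2, 3, 8}, s ≤ k}:
k:     0  1  2  3  4  5  6  7  8  9 10
g(k):  0  1  2  3  0  1  2  3  4  0  1
So g(10) = 1.

1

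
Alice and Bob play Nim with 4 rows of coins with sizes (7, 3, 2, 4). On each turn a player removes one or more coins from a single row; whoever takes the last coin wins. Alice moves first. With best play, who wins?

Compute the nim-sum pairwise:
7 ^ 3 = 4
4 ^ 2 = 6
6 ^ 4 = 2
The nim-sum is 2 ≠ 0, so this is an N-position: the player to move can win; Alice has a winning move.

Alice wins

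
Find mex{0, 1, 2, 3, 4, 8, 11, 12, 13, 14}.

5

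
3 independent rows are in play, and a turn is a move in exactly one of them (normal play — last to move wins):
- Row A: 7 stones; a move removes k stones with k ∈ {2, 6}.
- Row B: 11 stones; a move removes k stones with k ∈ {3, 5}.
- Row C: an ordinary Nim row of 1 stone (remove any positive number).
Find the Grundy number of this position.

1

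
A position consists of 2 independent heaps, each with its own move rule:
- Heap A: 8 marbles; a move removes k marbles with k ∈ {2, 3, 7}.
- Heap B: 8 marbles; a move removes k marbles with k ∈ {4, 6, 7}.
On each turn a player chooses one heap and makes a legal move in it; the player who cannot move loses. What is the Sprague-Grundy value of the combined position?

Build the Grundy sequence for heap A with g(k) = mex{g(k−s) : s ∈ {2, 3, 7}, s ≤ k}:
g(0) = mex{} = 0
g(1) = mex{} = 0
g(2) = mex{0} = 1
g(3) = mex{0} = 1
g(4) = mex{0,1} = 2
g(5) = mex{1} = 0
g(6) = mex{1,2} = 0
g(7) = mex{0,2} = 1
g(8) = mex{0} = 1
So g(8) = 1.
Build the Grundy sequence for heap B with g(k) = mex{g(k−s) : s ∈ {4, 6, 7}, s ≤ k}:
k:     0  1  2  3  4  5  6  7  8
g(k):  0  0  0  0  1  1  1  1  2
So g(8) = 2.
By the Sprague-Grundy theorem, the Grundy value of a sum of independent games is the XOR of the component values.
Combined value = 1 XOR 2 = 3.

3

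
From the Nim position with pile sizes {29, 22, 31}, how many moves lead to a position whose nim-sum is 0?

Nim-sum: 29 XOR 22 XOR 31 = 20.
The overall nim-sum is X = 20. A pile of size p has a winning move iff p XOR X < p (reduce it to p XOR X).
  29: 29 XOR 20 = 9 < 29 — winning move (to 9).
  22: 22 XOR 20 = 2 < 22 — winning move (to 2).
  31: 31 XOR 20 = 11 < 31 — winning move (to 11).
That gives 3 winning moves.

3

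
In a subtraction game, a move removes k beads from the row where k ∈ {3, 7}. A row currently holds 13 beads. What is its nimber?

Compute g(0), g(1), … for moves {3, 7}:
g(0) = mex{} = 0
g(1) = mex{} = 0
g(2) = mex{} = 0
g(3) = mex{0} = 1
g(4) = mex{0} = 1
g(5) = mex{0} = 1
g(6) = mex{1} = 0
g(7) = mex{0,1} = 2
g(8) = mex{0,1} = 2
g(9) = mex{0} = 1
g(10) = mex{1,2} = 0
g(11) = mex{1,2} = 0
g(12) = mex{1} = 0
g(13) = mex{0} = 1
So g(13) = 1.

1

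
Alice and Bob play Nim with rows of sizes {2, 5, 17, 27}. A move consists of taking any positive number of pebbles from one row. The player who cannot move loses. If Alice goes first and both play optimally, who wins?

Alice wins

Nim-sum: 2 XOR 5 XOR 17 XOR 27 = 13.
The nim-sum is 13 ≠ 0, so this is an N-position: the player to move can win; Alice has a winning move.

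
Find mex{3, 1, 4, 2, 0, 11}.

5

The values 0, 1, 2, 3, 4 are all present; 5 is the first non-negative integer missing from the set.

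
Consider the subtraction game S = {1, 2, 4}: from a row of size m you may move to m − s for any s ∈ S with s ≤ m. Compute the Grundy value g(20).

Grundy values for subtraction set {1, 2, 4}:
k:     0  1  2  3  4  5  6  7  8  9 10 11 12 13 14 15 16 17 18 19 20
g(k):  0  1  2  0  1  2  0  1  2  0  1  2  0  1  2  0  1  2  0  1  2
So g(20) = 2.

2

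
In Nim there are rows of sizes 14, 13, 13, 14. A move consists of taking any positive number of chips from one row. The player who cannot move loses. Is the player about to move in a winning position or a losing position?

Losing position

In binary:
  1110  (14)
  1101  (13)
  1101  (13)
  1110  (14)
  ----
  0000  (0)
The nim-sum is 0, so this is a P-position: the player to move is in a losing position under optimal play.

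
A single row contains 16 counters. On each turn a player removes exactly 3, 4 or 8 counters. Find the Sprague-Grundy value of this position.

1

Build the Grundy sequence with g(k) = mex{g(k−s) : s ∈ {3, 4, 8}, s ≤ k}:
k:     0  1  2  3  4  5  6  7  8  9 10 11 12 13 14 15 16
g(k):  0  0  0  1  1  1  2  0  2  3  1  3  0  0  0  1  1
So g(16) = 1.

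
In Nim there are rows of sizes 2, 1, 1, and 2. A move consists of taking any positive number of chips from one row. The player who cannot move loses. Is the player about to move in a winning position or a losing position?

Compute the nim-sum pairwise:
2 ⊕ 1 = 3
3 ⊕ 1 = 2
2 ⊕ 2 = 0
The nim-sum is 0, so this is a P-position: the player to move is in a losing position under optimal play.

Losing position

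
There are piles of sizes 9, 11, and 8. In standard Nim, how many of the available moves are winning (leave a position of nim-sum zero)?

3

Nim-sum: 9 XOR 11 XOR 8 = 10.
The overall nim-sum is X = 10. A pile of size p has a winning move iff p XOR X < p (reduce it to p XOR X).
  9: 9 XOR 10 = 3 < 9 — winning move (to 3).
  11: 11 XOR 10 = 1 < 11 — winning move (to 1).
  8: 8 XOR 10 = 2 < 8 — winning move (to 2).
That gives 3 winning moves.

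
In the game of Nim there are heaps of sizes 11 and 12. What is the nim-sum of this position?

Write each in binary and XOR column by column:
  1011  (11)
  1100  (12)
  ----
  0111  (7)

7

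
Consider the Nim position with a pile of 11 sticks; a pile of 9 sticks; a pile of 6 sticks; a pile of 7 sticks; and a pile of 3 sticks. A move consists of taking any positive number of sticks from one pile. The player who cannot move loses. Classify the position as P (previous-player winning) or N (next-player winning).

Write each in binary and XOR column by column:
  1011  (11)
  1001  (9)
  0110  (6)
  0111  (7)
  0011  (3)
  ----
  0000  (0)
The nim-sum is 0, so this is a P-position: the player to move is in a losing position under optimal play.

P-position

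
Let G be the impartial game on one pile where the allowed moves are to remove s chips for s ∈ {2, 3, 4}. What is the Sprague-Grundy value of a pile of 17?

2

Build the Grundy sequence with g(k) = mex{g(k−s) : s ∈ {2, 3, 4}, s ≤ k}:
k:     0  1  2  3  4  5  6  7  8  9 10 11 12 13 14 15 16 17
g(k):  0  0  1  1  2  2  0  0  1  1  2  2  0  0  1  1  2  2
So g(17) = 2.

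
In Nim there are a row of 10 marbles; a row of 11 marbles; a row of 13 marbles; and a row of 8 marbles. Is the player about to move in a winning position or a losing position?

Winning position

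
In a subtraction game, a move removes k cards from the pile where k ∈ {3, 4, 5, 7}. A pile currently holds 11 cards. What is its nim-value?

0

Grundy values for subtraction set {3, 4, 5, 7}:
k:     0  1  2  3  4  5  6  7  8  9 10 11
g(k):  0  0  0  1  1  1  2  2  2  3  0  0
So g(11) = 0.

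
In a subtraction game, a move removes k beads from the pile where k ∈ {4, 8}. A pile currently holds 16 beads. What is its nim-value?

Compute g(0), g(1), … for moves {4, 8}:
k:     0  1  2  3  4  5  6  7  8  9 10 11 12 13 14 15 16
g(k):  0  0  0  0  1  1  1  1  2  2  2  2  0  0  0  0  1
So g(16) = 1.

1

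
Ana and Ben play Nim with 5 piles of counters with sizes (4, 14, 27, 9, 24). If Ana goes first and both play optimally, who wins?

In binary:
  00100  (4)
  01110  (14)
  11011  (27)
  01001  (9)
  11000  (24)
  -----
  00000  (0)
The nim-sum is 0, so this is a P-position: the player to move is in a losing position under optimal play; Ana is about to move from it and so loses — Ben wins.

Ben wins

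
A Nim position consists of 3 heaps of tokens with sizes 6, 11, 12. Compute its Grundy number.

Nim-sum: 6 ⊕ 11 ⊕ 12 = 1.

1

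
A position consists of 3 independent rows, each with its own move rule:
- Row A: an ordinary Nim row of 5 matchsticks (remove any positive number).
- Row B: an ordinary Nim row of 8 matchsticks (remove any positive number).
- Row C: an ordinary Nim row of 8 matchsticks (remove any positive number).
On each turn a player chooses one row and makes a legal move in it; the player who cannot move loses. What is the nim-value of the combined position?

5

Row A is a plain Nim row of size 5, so its Grundy value is 5.
Row B is a plain Nim row of size 8, so its Grundy value is 8.
Row C is a plain Nim row of size 8, so its Grundy value is 8.
The value of a disjunctive sum is the nim-sum of the parts.
Combined value = 5 ⊕ 8 ⊕ 8 = 5.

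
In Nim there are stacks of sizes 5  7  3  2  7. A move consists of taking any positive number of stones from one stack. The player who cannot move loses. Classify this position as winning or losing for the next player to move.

Winning position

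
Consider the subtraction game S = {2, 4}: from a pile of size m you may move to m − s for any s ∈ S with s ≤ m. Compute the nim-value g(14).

Compute g(0), g(1), … for moves {2, 4}:
g(0) = mex{} = 0
g(1) = mex{} = 0
g(2) = mex{0} = 1
g(3) = mex{0} = 1
g(4) = mex{0,1} = 2
g(5) = mex{0,1} = 2
g(6) = mex{1,2} = 0
g(7) = mex{1,2} = 0
g(8) = mex{0,2} = 1
g(9) = mex{0,2} = 1
g(10) = mex{0,1} = 2
g(11) = mex{0,1} = 2
g(12) = mex{1,2} = 0
g(13) = mex{1,2} = 0
g(14) = mex{0,2} = 1
So g(14) = 1.

1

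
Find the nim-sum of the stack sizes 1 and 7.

6

In binary:
  001  (1)
  111  (7)
  ---
  110  (6)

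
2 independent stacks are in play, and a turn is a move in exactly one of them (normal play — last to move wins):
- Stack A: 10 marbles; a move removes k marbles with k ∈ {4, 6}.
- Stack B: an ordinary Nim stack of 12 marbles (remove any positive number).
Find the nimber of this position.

For stack A, compute g(0), g(1), … with moves {4, 6}:
k:     0  1  2  3  4  5  6  7  8  9 10
g(k):  0  0  0  0  1  1  1  1  2  2  0
So g(10) = 0.
Stack B is a plain Nim stack of size 12, so its Grundy value is 12.
By the Sprague-Grundy theorem, the Grundy value of a sum of independent games is the XOR of the component values.
Combined value = 0 ⊕ 12 = 12.

12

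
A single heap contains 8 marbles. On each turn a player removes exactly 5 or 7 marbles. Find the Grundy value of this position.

1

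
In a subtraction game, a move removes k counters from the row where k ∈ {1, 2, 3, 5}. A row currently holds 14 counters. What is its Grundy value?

Build the Grundy sequence with g(k) = mex{g(k−s) : s ∈ {1, 2, 3, 5}, s ≤ k}:
g(0) = mex{} = 0
g(1) = mex{0} = 1
g(2) = mex{0,1} = 2
g(3) = mex{0,1,2} = 3
g(4) = mex{1,2,3} = 0
g(5) = mex{0,2,3} = 1
g(6) = mex{0,1,3} = 2
g(7) = mex{0,1,2} = 3
g(8) = mex{1,2,3} = 0
g(9) = mex{0,2,3} = 1
g(10) = mex{0,1,3} = 2
g(11) = mex{0,1,2} = 3
g(12) = mex{1,2,3} = 0
g(13) = mex{0,2,3} = 1
g(14) = mex{0,1,3} = 2
So g(14) = 2.

2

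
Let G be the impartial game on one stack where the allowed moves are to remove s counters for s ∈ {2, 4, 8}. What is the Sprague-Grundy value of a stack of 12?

Compute g(0), g(1), … for moves {2, 4, 8}:
g(0) = mex{} = 0
g(1) = mex{} = 0
g(2) = mex{0} = 1
g(3) = mex{0} = 1
g(4) = mex{0,1} = 2
g(5) = mex{0,1} = 2
g(6) = mex{1,2} = 0
g(7) = mex{1,2} = 0
g(8) = mex{0,2} = 1
g(9) = mex{0,2} = 1
g(10) = mex{0,1} = 2
g(11) = mex{0,1} = 2
g(12) = mex{1,2} = 0
So g(12) = 0.

0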